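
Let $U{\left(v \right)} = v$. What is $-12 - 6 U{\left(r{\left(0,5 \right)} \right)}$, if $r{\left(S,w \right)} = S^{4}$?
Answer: $-12$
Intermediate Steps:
$-12 - 6 U{\left(r{\left(0,5 \right)} \right)} = -12 - 6 \cdot 0^{4} = -12 - 0 = -12 + 0 = -12$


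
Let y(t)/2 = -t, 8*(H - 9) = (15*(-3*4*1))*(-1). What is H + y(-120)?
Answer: 543/2 ≈ 271.50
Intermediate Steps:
H = 63/2 (H = 9 + ((15*(-3*4*1))*(-1))/8 = 9 + ((15*(-12*1))*(-1))/8 = 9 + ((15*(-12))*(-1))/8 = 9 + (-180*(-1))/8 = 9 + (⅛)*180 = 9 + 45/2 = 63/2 ≈ 31.500)
y(t) = -2*t (y(t) = 2*(-t) = -2*t)
H + y(-120) = 63/2 - 2*(-120) = 63/2 + 240 = 543/2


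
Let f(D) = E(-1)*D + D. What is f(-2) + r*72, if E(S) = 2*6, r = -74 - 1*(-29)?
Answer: -3266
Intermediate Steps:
r = -45 (r = -74 + 29 = -45)
E(S) = 12
f(D) = 13*D (f(D) = 12*D + D = 13*D)
f(-2) + r*72 = 13*(-2) - 45*72 = -26 - 3240 = -3266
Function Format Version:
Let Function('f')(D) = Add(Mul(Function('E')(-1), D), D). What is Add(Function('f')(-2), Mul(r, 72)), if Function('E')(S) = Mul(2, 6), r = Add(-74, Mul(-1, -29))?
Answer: -3266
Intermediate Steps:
r = -45 (r = Add(-74, 29) = -45)
Function('E')(S) = 12
Function('f')(D) = Mul(13, D) (Function('f')(D) = Add(Mul(12, D), D) = Mul(13, D))
Add(Function('f')(-2), Mul(r, 72)) = Add(Mul(13, -2), Mul(-45, 72)) = Add(-26, -3240) = -3266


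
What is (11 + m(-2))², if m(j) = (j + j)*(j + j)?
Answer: 729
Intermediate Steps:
m(j) = 4*j² (m(j) = (2*j)*(2*j) = 4*j²)
(11 + m(-2))² = (11 + 4*(-2)²)² = (11 + 4*4)² = (11 + 16)² = 27² = 729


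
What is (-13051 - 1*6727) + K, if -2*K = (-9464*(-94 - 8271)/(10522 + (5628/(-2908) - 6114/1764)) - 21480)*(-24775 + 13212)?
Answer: -36272558137050310/449559353 ≈ -8.0685e+7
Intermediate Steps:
K = -36263666752166676/449559353 (K = -(-9464*(-94 - 8271)/(10522 + (5628/(-2908) - 6114/1764)) - 21480)*(-24775 + 13212)/2 = -(-9464*(-8365/(10522 + (5628*(-1/2908) - 6114*1/1764))) - 21480)*(-11563)/2 = -(-9464*(-8365/(10522 + (-1407/727 - 1019/294))) - 21480)*(-11563)/2 = -(-9464*(-8365/(10522 - 1154471/213738)) - 21480)*(-11563)/2 = -(-9464/((2247796765/213738)*(-1/8365)) - 21480)*(-11563)/2 = -(-9464/(-449559353/357583674) - 21480)*(-11563)/2 = -(-9464*(-357583674/449559353) - 21480)*(-11563)/2 = -(3384171890736/449559353 - 21480)*(-11563)/2 = -(-3136181505852)*(-11563)/449559353 = -½*72527333504333352/449559353 = -36263666752166676/449559353 ≈ -8.0665e+7)
(-13051 - 1*6727) + K = (-13051 - 1*6727) - 36263666752166676/449559353 = (-13051 - 6727) - 36263666752166676/449559353 = -19778 - 36263666752166676/449559353 = -36272558137050310/449559353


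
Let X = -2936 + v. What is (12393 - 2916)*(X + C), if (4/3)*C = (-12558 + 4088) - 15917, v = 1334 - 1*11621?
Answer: -1194604281/4 ≈ -2.9865e+8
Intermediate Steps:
v = -10287 (v = 1334 - 11621 = -10287)
X = -13223 (X = -2936 - 10287 = -13223)
C = -73161/4 (C = 3*((-12558 + 4088) - 15917)/4 = 3*(-8470 - 15917)/4 = (3/4)*(-24387) = -73161/4 ≈ -18290.)
(12393 - 2916)*(X + C) = (12393 - 2916)*(-13223 - 73161/4) = 9477*(-126053/4) = -1194604281/4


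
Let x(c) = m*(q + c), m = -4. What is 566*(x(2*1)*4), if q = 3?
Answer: -45280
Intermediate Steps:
x(c) = -12 - 4*c (x(c) = -4*(3 + c) = -12 - 4*c)
566*(x(2*1)*4) = 566*((-12 - 8)*4) = 566*(-20*4) = 566*(-80) = -45280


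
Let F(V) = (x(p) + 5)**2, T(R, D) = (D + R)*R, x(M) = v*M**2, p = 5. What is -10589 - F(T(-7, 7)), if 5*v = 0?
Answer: -10614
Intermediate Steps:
v = 0 (v = (1/5)*0 = 0)
x(M) = 0 (x(M) = 0*M**2 = 0)
T(R, D) = R*(D + R)
F(V) = 25 (F(V) = (0 + 5)**2 = 5**2 = 25)
-10589 - F(T(-7, 7)) = -10589 - 1*25 = -10589 - 25 = -10614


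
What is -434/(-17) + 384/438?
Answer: 32770/1241 ≈ 26.406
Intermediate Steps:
-434/(-17) + 384/438 = -434*(-1/17) + 384*(1/438) = 434/17 + 64/73 = 32770/1241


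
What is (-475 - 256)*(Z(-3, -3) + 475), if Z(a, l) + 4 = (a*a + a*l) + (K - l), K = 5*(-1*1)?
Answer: -355997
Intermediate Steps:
K = -5 (K = 5*(-1) = -5)
Z(a, l) = -9 + a**2 - l + a*l (Z(a, l) = -4 + ((a*a + a*l) + (-5 - l)) = -4 + ((a**2 + a*l) + (-5 - l)) = -4 + (-5 + a**2 - l + a*l) = -9 + a**2 - l + a*l)
(-475 - 256)*(Z(-3, -3) + 475) = (-475 - 256)*((-9 + (-3)**2 - 1*(-3) - 3*(-3)) + 475) = -731*((-9 + 9 + 3 + 9) + 475) = -731*(12 + 475) = -731*487 = -355997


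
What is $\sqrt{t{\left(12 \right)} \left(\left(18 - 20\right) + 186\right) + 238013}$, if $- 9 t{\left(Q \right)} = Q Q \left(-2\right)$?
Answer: $\sqrt{243901} \approx 493.86$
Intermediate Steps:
$t{\left(Q \right)} = \frac{2 Q^{2}}{9}$ ($t{\left(Q \right)} = - \frac{Q Q \left(-2\right)}{9} = - \frac{Q^{2} \left(-2\right)}{9} = - \frac{\left(-2\right) Q^{2}}{9} = \frac{2 Q^{2}}{9}$)
$\sqrt{t{\left(12 \right)} \left(\left(18 - 20\right) + 186\right) + 238013} = \sqrt{\frac{2 \cdot 12^{2}}{9} \left(\left(18 - 20\right) + 186\right) + 238013} = \sqrt{\frac{2}{9} \cdot 144 \left(\left(18 - 20\right) + 186\right) + 238013} = \sqrt{32 \left(-2 + 186\right) + 238013} = \sqrt{32 \cdot 184 + 238013} = \sqrt{5888 + 238013} = \sqrt{243901}$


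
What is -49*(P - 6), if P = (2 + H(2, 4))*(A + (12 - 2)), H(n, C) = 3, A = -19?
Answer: 2499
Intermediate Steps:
P = -45 (P = (2 + 3)*(-19 + (12 - 2)) = 5*(-19 + 10) = 5*(-9) = -45)
-49*(P - 6) = -49*(-45 - 6) = -49*(-51) = 2499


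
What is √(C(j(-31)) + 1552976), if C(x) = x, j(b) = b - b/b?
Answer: 4*√97059 ≈ 1246.2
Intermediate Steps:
j(b) = -1 + b (j(b) = b - 1*1 = b - 1 = -1 + b)
√(C(j(-31)) + 1552976) = √((-1 - 31) + 1552976) = √(-32 + 1552976) = √1552944 = 4*√97059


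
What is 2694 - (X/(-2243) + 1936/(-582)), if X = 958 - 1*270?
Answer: 1760780254/652713 ≈ 2697.6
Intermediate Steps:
X = 688 (X = 958 - 270 = 688)
2694 - (X/(-2243) + 1936/(-582)) = 2694 - (688/(-2243) + 1936/(-582)) = 2694 - (688*(-1/2243) + 1936*(-1/582)) = 2694 - (-688/2243 - 968/291) = 2694 - 1*(-2371432/652713) = 2694 + 2371432/652713 = 1760780254/652713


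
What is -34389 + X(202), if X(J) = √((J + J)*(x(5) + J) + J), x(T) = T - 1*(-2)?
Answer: -34389 + √84638 ≈ -34098.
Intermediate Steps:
x(T) = 2 + T (x(T) = T + 2 = 2 + T)
X(J) = √(J + 2*J*(7 + J)) (X(J) = √((J + J)*((2 + 5) + J) + J) = √((2*J)*(7 + J) + J) = √(2*J*(7 + J) + J) = √(J + 2*J*(7 + J)))
-34389 + X(202) = -34389 + √(202*(15 + 2*202)) = -34389 + √(202*(15 + 404)) = -34389 + √(202*419) = -34389 + √84638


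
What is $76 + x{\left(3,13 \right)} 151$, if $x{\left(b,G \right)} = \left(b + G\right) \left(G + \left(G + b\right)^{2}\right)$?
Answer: $649980$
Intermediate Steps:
$x{\left(b,G \right)} = \left(G + b\right) \left(G + \left(G + b\right)^{2}\right)$
$76 + x{\left(3,13 \right)} 151 = 76 + \left(13^{2} + 13 \cdot 3 + 13 \left(13 + 3\right)^{2} + 3 \left(13 + 3\right)^{2}\right) 151 = 76 + \left(169 + 39 + 13 \cdot 16^{2} + 3 \cdot 16^{2}\right) 151 = 76 + \left(169 + 39 + 13 \cdot 256 + 3 \cdot 256\right) 151 = 76 + \left(169 + 39 + 3328 + 768\right) 151 = 76 + 4304 \cdot 151 = 76 + 649904 = 649980$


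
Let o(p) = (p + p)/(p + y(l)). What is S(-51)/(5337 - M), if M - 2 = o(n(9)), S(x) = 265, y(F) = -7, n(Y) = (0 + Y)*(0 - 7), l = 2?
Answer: 1325/26666 ≈ 0.049689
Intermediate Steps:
n(Y) = -7*Y (n(Y) = Y*(-7) = -7*Y)
o(p) = 2*p/(-7 + p) (o(p) = (p + p)/(p - 7) = (2*p)/(-7 + p) = 2*p/(-7 + p))
M = 19/5 (M = 2 + 2*(-7*9)/(-7 - 7*9) = 2 + 2*(-63)/(-7 - 63) = 2 + 2*(-63)/(-70) = 2 + 2*(-63)*(-1/70) = 2 + 9/5 = 19/5 ≈ 3.8000)
S(-51)/(5337 - M) = 265/(5337 - 1*19/5) = 265/(5337 - 19/5) = 265/(26666/5) = 265*(5/26666) = 1325/26666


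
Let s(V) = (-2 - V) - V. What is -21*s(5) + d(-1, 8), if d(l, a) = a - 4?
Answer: 256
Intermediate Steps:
d(l, a) = -4 + a
s(V) = -2 - 2*V
-21*s(5) + d(-1, 8) = -21*(-2 - 2*5) + (-4 + 8) = -21*(-2 - 10) + 4 = -21*(-12) + 4 = 252 + 4 = 256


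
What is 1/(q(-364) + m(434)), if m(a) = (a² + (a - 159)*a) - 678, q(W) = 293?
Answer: 1/307321 ≈ 3.2539e-6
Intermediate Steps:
m(a) = -678 + a² + a*(-159 + a) (m(a) = (a² + (-159 + a)*a) - 678 = (a² + a*(-159 + a)) - 678 = -678 + a² + a*(-159 + a))
1/(q(-364) + m(434)) = 1/(293 + (-678 - 159*434 + 2*434²)) = 1/(293 + (-678 - 69006 + 2*188356)) = 1/(293 + (-678 - 69006 + 376712)) = 1/(293 + 307028) = 1/307321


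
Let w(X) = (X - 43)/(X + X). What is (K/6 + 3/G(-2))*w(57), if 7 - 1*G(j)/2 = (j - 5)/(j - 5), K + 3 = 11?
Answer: 7/36 ≈ 0.19444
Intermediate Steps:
K = 8 (K = -3 + 11 = 8)
G(j) = 12 (G(j) = 14 - 2*(j - 5)/(j - 5) = 14 - 2*(-5 + j)/(-5 + j) = 14 - 2*1 = 14 - 2 = 12)
w(X) = (-43 + X)/(2*X) (w(X) = (-43 + X)/((2*X)) = (-43 + X)*(1/(2*X)) = (-43 + X)/(2*X))
(K/6 + 3/G(-2))*w(57) = (8/6 + 3/12)*((½)*(-43 + 57)/57) = (8*(⅙) + 3*(1/12))*((½)*(1/57)*14) = (4/3 + ¼)*(7/57) = (19/12)*(7/57) = 7/36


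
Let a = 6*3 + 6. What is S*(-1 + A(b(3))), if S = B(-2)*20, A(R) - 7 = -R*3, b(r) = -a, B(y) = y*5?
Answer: -15600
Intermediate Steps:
B(y) = 5*y
a = 24 (a = 18 + 6 = 24)
b(r) = -24 (b(r) = -1*24 = -24)
A(R) = 7 - 3*R (A(R) = 7 - R*3 = 7 - 3*R)
S = -200 (S = (5*(-2))*20 = -10*20 = -200)
S*(-1 + A(b(3))) = -200*(-1 + (7 - 3*(-24))) = -200*(-1 + (7 + 72)) = -200*(-1 + 79) = -200*78 = -15600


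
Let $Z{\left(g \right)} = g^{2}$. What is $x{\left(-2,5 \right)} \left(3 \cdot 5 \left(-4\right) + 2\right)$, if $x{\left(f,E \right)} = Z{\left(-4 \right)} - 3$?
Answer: $-754$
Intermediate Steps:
$x{\left(f,E \right)} = 13$ ($x{\left(f,E \right)} = \left(-4\right)^{2} - 3 = 16 - 3 = 13$)
$x{\left(-2,5 \right)} \left(3 \cdot 5 \left(-4\right) + 2\right) = 13 \left(3 \cdot 5 \left(-4\right) + 2\right) = 13 \left(15 \left(-4\right) + 2\right) = 13 \left(-60 + 2\right) = 13 \left(-58\right) = -754$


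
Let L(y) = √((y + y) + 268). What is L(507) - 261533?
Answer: -261533 + √1282 ≈ -2.6150e+5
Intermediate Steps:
L(y) = √(268 + 2*y) (L(y) = √(2*y + 268) = √(268 + 2*y))
L(507) - 261533 = √(268 + 2*507) - 261533 = √(268 + 1014) - 261533 = √1282 - 261533 = -261533 + √1282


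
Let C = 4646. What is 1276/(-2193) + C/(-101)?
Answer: -102154/2193 ≈ -46.582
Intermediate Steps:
1276/(-2193) + C/(-101) = 1276/(-2193) + 4646/(-101) = 1276*(-1/2193) + 4646*(-1/101) = -1276/2193 - 46 = -102154/2193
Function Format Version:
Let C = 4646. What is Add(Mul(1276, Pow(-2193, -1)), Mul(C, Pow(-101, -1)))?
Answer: Rational(-102154, 2193) ≈ -46.582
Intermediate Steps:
Add(Mul(1276, Pow(-2193, -1)), Mul(C, Pow(-101, -1))) = Add(Mul(1276, Pow(-2193, -1)), Mul(4646, Pow(-101, -1))) = Add(Mul(1276, Rational(-1, 2193)), Mul(4646, Rational(-1, 101))) = Add(Rational(-1276, 2193), -46) = Rational(-102154, 2193)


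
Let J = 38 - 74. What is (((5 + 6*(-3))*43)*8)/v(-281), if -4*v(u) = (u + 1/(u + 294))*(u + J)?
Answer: 58136/289421 ≈ 0.20087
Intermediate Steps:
J = -36
v(u) = -(-36 + u)*(u + 1/(294 + u))/4 (v(u) = -(u + 1/(u + 294))*(u - 36)/4 = -(u + 1/(294 + u))*(-36 + u)/4 = -(-36 + u)*(u + 1/(294 + u))/4)
(((5 + 6*(-3))*43)*8)/v(-281) = (((5 + 6*(-3))*43)*8)/(((36 - 1*(-281)**3 - 258*(-281)**2 + 10583*(-281))/(4*(294 - 281)))) = (((5 - 18)*43)*8)/(((1/4)*(36 - 1*(-22188041) - 258*78961 - 2973823)/13)) = (-13*43*8)/(((1/4)*(1/13)*(36 + 22188041 - 20371938 - 2973823))) = (-559*8)/(((1/4)*(1/13)*(-1157684))) = -4472/(-289421/13) = -4472*(-13/289421) = 58136/289421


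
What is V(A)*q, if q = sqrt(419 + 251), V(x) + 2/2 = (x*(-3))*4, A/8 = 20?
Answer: -1921*sqrt(670) ≈ -49724.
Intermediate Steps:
A = 160 (A = 8*20 = 160)
V(x) = -1 - 12*x (V(x) = -1 + (x*(-3))*4 = -1 - 3*x*4 = -1 - 12*x)
q = sqrt(670) ≈ 25.884
V(A)*q = (-1 - 12*160)*sqrt(670) = (-1 - 1920)*sqrt(670) = -1921*sqrt(670)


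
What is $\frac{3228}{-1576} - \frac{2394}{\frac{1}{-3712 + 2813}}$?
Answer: $\frac{847968357}{394} \approx 2.1522 \cdot 10^{6}$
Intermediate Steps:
$\frac{3228}{-1576} - \frac{2394}{\frac{1}{-3712 + 2813}} = 3228 \left(- \frac{1}{1576}\right) - \frac{2394}{\frac{1}{-899}} = - \frac{807}{394} - \frac{2394}{- \frac{1}{899}} = - \frac{807}{394} - -2152206 = - \frac{807}{394} + 2152206 = \frac{847968357}{394}$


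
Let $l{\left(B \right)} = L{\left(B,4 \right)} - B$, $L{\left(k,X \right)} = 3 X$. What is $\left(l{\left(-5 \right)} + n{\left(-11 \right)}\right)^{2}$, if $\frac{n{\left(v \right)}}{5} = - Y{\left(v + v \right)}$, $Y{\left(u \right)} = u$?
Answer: $16129$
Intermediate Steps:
$n{\left(v \right)} = - 10 v$ ($n{\left(v \right)} = 5 \left(- (v + v)\right) = 5 \left(- 2 v\right) = - 10 v$)
$l{\left(B \right)} = 12 - B$ ($l{\left(B \right)} = 3 \cdot 4 - B = 12 - B$)
$\left(l{\left(-5 \right)} + n{\left(-11 \right)}\right)^{2} = \left(\left(12 - -5\right) - -110\right)^{2} = \left(\left(12 + 5\right) + 110\right)^{2} = \left(17 + 110\right)^{2} = 127^{2} = 16129$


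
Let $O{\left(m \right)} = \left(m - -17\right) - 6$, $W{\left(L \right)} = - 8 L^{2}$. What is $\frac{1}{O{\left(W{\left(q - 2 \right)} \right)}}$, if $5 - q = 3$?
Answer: $\frac{1}{11} \approx 0.090909$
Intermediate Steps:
$q = 2$ ($q = 5 - 3 = 2$)
$O{\left(m \right)} = 11 + m$ ($O{\left(m \right)} = \left(m + 17\right) - 6 = \left(17 + m\right) - 6 = 11 + m$)
$\frac{1}{O{\left(W{\left(q - 2 \right)} \right)}} = \frac{1}{11 - 8 \left(2 - 2\right)^{2}} = \frac{1}{11 - 8 \cdot 0^{2}} = \frac{1}{11 - 0} = \frac{1}{11 + 0} = \frac{1}{11}$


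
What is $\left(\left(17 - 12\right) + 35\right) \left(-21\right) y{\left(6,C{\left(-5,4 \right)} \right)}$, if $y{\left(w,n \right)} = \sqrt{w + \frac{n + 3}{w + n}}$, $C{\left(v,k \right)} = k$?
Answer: $- 84 \sqrt{670} \approx -2174.3$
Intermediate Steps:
$y{\left(w,n \right)} = \sqrt{w + \frac{3 + n}{n + w}}$
$\left(\left(17 - 12\right) + 35\right) \left(-21\right) y{\left(6,C{\left(-5,4 \right)} \right)} = \left(\left(17 - 12\right) + 35\right) \left(-21\right) \sqrt{\frac{3 + 4 + 6 \left(4 + 6\right)}{4 + 6}} = \left(5 + 35\right) \left(-21\right) \sqrt{\frac{3 + 4 + 6 \cdot 10}{10}} = 40 \left(-21\right) \sqrt{\frac{3 + 4 + 60}{10}} = - 840 \sqrt{\frac{1}{10} \cdot 67} = - 840 \sqrt{\frac{67}{10}} = - 840 \frac{\sqrt{670}}{10} = - 84 \sqrt{670}$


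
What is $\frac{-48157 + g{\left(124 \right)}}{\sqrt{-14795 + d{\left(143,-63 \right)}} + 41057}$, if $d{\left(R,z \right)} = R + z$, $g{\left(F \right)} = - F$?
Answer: $- \frac{1982273017}{1685691964} + \frac{144843 i \sqrt{1635}}{1685691964} \approx -1.1759 + 0.0034744 i$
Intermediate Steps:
$\frac{-48157 + g{\left(124 \right)}}{\sqrt{-14795 + d{\left(143,-63 \right)}} + 41057} = \frac{-48157 - 124}{\sqrt{-14795 + \left(143 - 63\right)} + 41057} = \frac{-48157 - 124}{\sqrt{-14795 + 80} + 41057} = - \frac{48281}{\sqrt{-14715} + 41057} = - \frac{48281}{3 i \sqrt{1635} + 41057} = - \frac{48281}{41057 + 3 i \sqrt{1635}}$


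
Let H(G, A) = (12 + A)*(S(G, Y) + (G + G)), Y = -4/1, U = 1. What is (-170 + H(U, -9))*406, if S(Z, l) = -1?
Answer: -67802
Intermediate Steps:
Y = -4 (Y = -4*1 = -4)
H(G, A) = (-1 + 2*G)*(12 + A) (H(G, A) = (12 + A)*(-1 + (G + G)) = (12 + A)*(-1 + 2*G) = (-1 + 2*G)*(12 + A))
(-170 + H(U, -9))*406 = (-170 + (-12 - 1*(-9) + 24*1 + 2*(-9)*1))*406 = (-170 + (-12 + 9 + 24 - 18))*406 = (-170 + 3)*406 = -167*406 = -67802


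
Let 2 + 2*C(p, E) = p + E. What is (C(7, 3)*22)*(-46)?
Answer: -4048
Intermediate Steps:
C(p, E) = -1 + E/2 + p/2 (C(p, E) = -1 + (p + E)/2 = -1 + (E + p)/2 = -1 + (E/2 + p/2) = -1 + E/2 + p/2)
(C(7, 3)*22)*(-46) = ((-1 + (½)*3 + (½)*7)*22)*(-46) = ((-1 + 3/2 + 7/2)*22)*(-46) = (4*22)*(-46) = 88*(-46) = -4048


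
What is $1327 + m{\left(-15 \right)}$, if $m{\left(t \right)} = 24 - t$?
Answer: $1366$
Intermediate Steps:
$1327 + m{\left(-15 \right)} = 1327 + \left(24 - -15\right) = 1327 + \left(24 + 15\right) = 1327 + 39 = 1366$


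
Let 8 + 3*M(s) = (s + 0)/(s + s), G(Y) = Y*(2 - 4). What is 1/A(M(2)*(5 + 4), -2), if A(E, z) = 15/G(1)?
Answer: -2/15 ≈ -0.13333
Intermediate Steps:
G(Y) = -2*Y (G(Y) = Y*(-2) = -2*Y)
M(s) = -5/2 (M(s) = -8/3 + ((s + 0)/(s + s))/3 = -8/3 + (s/((2*s)))/3 = -8/3 + (s*(1/(2*s)))/3 = -8/3 + (1/3)*(1/2) = -8/3 + 1/6 = -5/2)
A(E, z) = -15/2 (A(E, z) = 15/((-2*1)) = 15/(-2) = 15*(-1/2) = -15/2)
1/A(M(2)*(5 + 4), -2) = 1/(-15/2) = -2/15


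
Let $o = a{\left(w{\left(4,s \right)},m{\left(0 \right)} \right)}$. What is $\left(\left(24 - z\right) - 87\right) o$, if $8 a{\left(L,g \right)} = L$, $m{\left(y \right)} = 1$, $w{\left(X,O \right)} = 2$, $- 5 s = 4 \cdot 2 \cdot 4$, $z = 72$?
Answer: $- \frac{135}{4} \approx -33.75$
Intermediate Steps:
$s = - \frac{32}{5}$ ($s = - \frac{4 \cdot 2 \cdot 4}{5} = - \frac{8 \cdot 4}{5} = \left(- \frac{1}{5}\right) 32 = - \frac{32}{5} \approx -6.4$)
$a{\left(L,g \right)} = \frac{L}{8}$
$o = \frac{1}{4}$ ($o = \frac{1}{8} \cdot 2 = \frac{1}{4} \approx 0.25$)
$\left(\left(24 - z\right) - 87\right) o = \left(\left(24 - 72\right) - 87\right) \frac{1}{4} = \left(-48 - 87\right) \frac{1}{4} = \left(-135\right) \frac{1}{4} = - \frac{135}{4}$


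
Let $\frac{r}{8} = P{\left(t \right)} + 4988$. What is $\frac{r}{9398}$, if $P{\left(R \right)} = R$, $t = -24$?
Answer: $\frac{19856}{4699} \approx 4.2256$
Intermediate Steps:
$r = 39712$ ($r = 8 \left(-24 + 4988\right) = 8 \cdot 4964 = 39712$)
$\frac{r}{9398} = \frac{39712}{9398} = 39712 \cdot \frac{1}{9398} = \frac{19856}{4699}$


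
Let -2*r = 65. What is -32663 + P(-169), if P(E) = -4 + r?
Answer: -65399/2 ≈ -32700.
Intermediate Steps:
r = -65/2 (r = -½*65 = -65/2 ≈ -32.500)
P(E) = -73/2 (P(E) = -4 - 65/2 = -73/2)
-32663 + P(-169) = -32663 - 73/2 = -65399/2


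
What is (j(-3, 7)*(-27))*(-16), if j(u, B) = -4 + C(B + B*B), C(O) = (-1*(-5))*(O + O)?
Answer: 240192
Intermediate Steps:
C(O) = 10*O (C(O) = 5*(2*O) = 10*O)
j(u, B) = -4 + 10*B + 10*B² (j(u, B) = -4 + 10*(B + B*B) = -4 + 10*(B + B²) = -4 + (10*B + 10*B²) = -4 + 10*B + 10*B²)
(j(-3, 7)*(-27))*(-16) = ((-4 + 10*7*(1 + 7))*(-27))*(-16) = ((-4 + 10*7*8)*(-27))*(-16) = ((-4 + 560)*(-27))*(-16) = (556*(-27))*(-16) = -15012*(-16) = 240192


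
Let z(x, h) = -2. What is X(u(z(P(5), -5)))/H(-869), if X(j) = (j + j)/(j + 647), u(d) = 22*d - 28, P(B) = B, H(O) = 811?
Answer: -144/466325 ≈ -0.00030880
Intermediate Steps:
u(d) = -28 + 22*d
X(j) = 2*j/(647 + j) (X(j) = (2*j)/(647 + j) = 2*j/(647 + j))
X(u(z(P(5), -5)))/H(-869) = (2*(-28 + 22*(-2))/(647 + (-28 + 22*(-2))))/811 = (2*(-28 - 44)/(647 + (-28 - 44)))*(1/811) = (2*(-72)/(647 - 72))*(1/811) = (2*(-72)/575)*(1/811) = (2*(-72)*(1/575))*(1/811) = -144/575*1/811 = -144/466325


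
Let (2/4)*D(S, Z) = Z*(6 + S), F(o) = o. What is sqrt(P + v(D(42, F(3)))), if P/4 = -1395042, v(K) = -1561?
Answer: I*sqrt(5581729) ≈ 2362.6*I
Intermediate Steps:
D(S, Z) = 2*Z*(6 + S) (D(S, Z) = 2*(Z*(6 + S)) = 2*Z*(6 + S))
P = -5580168 (P = 4*(-1395042) = -5580168)
sqrt(P + v(D(42, F(3)))) = sqrt(-5580168 - 1561) = sqrt(-5581729) = I*sqrt(5581729)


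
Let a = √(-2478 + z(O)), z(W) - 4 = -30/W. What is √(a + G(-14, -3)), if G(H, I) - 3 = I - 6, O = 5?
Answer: √(-6 + 4*I*√155) ≈ 4.6989 + 5.299*I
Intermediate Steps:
z(W) = 4 - 30/W
G(H, I) = -3 + I (G(H, I) = 3 + (I - 6) = 3 + (-6 + I) = -3 + I)
a = 4*I*√155 (a = √(-2478 + (4 - 30/5)) = √(-2478 + (4 - 30*⅕)) = √(-2478 + (4 - 6)) = √(-2478 - 2) = √(-2480) = 4*I*√155 ≈ 49.8*I)
√(a + G(-14, -3)) = √(4*I*√155 + (-3 - 3)) = √(4*I*√155 - 6) = √(-6 + 4*I*√155)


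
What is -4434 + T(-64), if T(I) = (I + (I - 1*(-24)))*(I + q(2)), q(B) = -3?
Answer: 2534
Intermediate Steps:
T(I) = (-3 + I)*(24 + 2*I) (T(I) = (I + (I - 1*(-24)))*(I - 3) = (I + (I + 24))*(-3 + I) = (I + (24 + I))*(-3 + I) = (24 + 2*I)*(-3 + I) = (-3 + I)*(24 + 2*I))
-4434 + T(-64) = -4434 + (-72 + 2*(-64)² + 18*(-64)) = -4434 + (-72 + 2*4096 - 1152) = -4434 + (-72 + 8192 - 1152) = -4434 + 6968 = 2534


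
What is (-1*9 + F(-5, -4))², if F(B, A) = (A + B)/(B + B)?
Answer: 6561/100 ≈ 65.610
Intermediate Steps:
F(B, A) = (A + B)/(2*B) (F(B, A) = (A + B)/((2*B)) = (A + B)*(1/(2*B)) = (A + B)/(2*B))
(-1*9 + F(-5, -4))² = (-1*9 + (½)*(-4 - 5)/(-5))² = (-9 + (½)*(-⅕)*(-9))² = (-9 + 9/10)² = (-81/10)² = 6561/100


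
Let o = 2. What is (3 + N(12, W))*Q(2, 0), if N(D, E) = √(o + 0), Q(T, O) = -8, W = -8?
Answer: -24 - 8*√2 ≈ -35.314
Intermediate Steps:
N(D, E) = √2 (N(D, E) = √(2 + 0) = √2)
(3 + N(12, W))*Q(2, 0) = (3 + √2)*(-8) = -24 - 8*√2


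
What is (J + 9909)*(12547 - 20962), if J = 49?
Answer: -83796570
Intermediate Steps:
(J + 9909)*(12547 - 20962) = (49 + 9909)*(12547 - 20962) = 9958*(-8415) = -83796570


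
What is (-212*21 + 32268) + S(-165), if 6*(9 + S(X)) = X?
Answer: 55559/2 ≈ 27780.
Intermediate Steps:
S(X) = -9 + X/6
(-212*21 + 32268) + S(-165) = (-212*21 + 32268) + (-9 + (1/6)*(-165)) = (-4452 + 32268) + (-9 - 55/2) = 27816 - 73/2 = 55559/2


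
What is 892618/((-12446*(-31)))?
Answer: 446309/192913 ≈ 2.3135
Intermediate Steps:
892618/((-12446*(-31))) = 892618/385826 = 892618*(1/385826) = 446309/192913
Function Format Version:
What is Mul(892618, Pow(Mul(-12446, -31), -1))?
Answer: Rational(446309, 192913) ≈ 2.3135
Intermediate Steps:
Mul(892618, Pow(Mul(-12446, -31), -1)) = Mul(892618, Pow(385826, -1)) = Mul(892618, Rational(1, 385826)) = Rational(446309, 192913)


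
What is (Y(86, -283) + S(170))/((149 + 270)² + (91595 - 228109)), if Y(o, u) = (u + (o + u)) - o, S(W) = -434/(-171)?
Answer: -96352/6677037 ≈ -0.014430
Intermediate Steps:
S(W) = 434/171 (S(W) = -434*(-1/171) = 434/171)
Y(o, u) = 2*u (Y(o, u) = (o + 2*u) - o = 2*u)
(Y(86, -283) + S(170))/((149 + 270)² + (91595 - 228109)) = (2*(-283) + 434/171)/((149 + 270)² + (91595 - 228109)) = (-566 + 434/171)/(419² - 136514) = -96352/(171*(175561 - 136514)) = -96352/171/39047 = -96352/171*1/39047 = -96352/6677037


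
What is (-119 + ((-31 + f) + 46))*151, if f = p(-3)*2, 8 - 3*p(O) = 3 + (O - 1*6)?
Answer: -42884/3 ≈ -14295.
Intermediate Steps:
p(O) = 11/3 - O/3 (p(O) = 8/3 - (3 + (O - 1*6))/3 = 8/3 - (3 + (O - 6))/3 = 8/3 - (3 + (-6 + O))/3 = 8/3 - (-3 + O)/3 = 8/3 + (1 - O/3) = 11/3 - O/3)
f = 28/3 (f = (11/3 - ⅓*(-3))*2 = (11/3 + 1)*2 = (14/3)*2 = 28/3 ≈ 9.3333)
(-119 + ((-31 + f) + 46))*151 = (-119 + ((-31 + 28/3) + 46))*151 = (-119 + (-65/3 + 46))*151 = (-119 + 73/3)*151 = -284/3*151 = -42884/3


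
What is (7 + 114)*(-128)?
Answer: -15488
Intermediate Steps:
(7 + 114)*(-128) = 121*(-128) = -15488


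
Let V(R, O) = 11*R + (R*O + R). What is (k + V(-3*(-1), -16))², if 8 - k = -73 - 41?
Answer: 12100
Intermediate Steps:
k = 122 (k = 8 - (-73 - 41) = 8 - 1*(-114) = 8 + 114 = 122)
V(R, O) = 12*R + O*R (V(R, O) = 11*R + (O*R + R) = 11*R + (R + O*R) = 12*R + O*R)
(k + V(-3*(-1), -16))² = (122 + (-3*(-1))*(12 - 16))² = (122 + 3*(-4))² = (122 - 12)² = 110² = 12100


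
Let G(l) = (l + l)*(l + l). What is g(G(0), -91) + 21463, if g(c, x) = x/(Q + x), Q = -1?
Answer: 1974687/92 ≈ 21464.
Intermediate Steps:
G(l) = 4*l² (G(l) = (2*l)*(2*l) = 4*l²)
g(c, x) = x/(-1 + x)
g(G(0), -91) + 21463 = -91/(-1 - 91) + 21463 = -91/(-92) + 21463 = -91*(-1/92) + 21463 = 91/92 + 21463 = 1974687/92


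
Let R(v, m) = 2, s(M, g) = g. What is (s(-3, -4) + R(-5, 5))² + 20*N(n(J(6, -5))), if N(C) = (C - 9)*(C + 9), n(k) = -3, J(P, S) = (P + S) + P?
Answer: -1436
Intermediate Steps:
J(P, S) = S + 2*P
N(C) = (-9 + C)*(9 + C)
(s(-3, -4) + R(-5, 5))² + 20*N(n(J(6, -5))) = (-4 + 2)² + 20*(-81 + (-3)²) = (-2)² + 20*(-81 + 9) = 4 + 20*(-72) = 4 - 1440 = -1436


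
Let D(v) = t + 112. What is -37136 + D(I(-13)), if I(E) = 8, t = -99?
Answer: -37123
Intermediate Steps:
D(v) = 13 (D(v) = -99 + 112 = 13)
-37136 + D(I(-13)) = -37136 + 13 = -37123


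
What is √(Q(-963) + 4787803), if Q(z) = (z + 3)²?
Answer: √5709403 ≈ 2389.4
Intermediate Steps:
Q(z) = (3 + z)²
√(Q(-963) + 4787803) = √((3 - 963)² + 4787803) = √((-960)² + 4787803) = √(921600 + 4787803) = √5709403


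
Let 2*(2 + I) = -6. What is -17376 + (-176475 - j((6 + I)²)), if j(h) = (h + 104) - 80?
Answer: -193876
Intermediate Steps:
I = -5 (I = -2 + (½)*(-6) = -2 - 3 = -5)
j(h) = 24 + h (j(h) = (104 + h) - 80 = 24 + h)
-17376 + (-176475 - j((6 + I)²)) = -17376 + (-176475 - (24 + (6 - 5)²)) = -17376 + (-176475 - (24 + 1²)) = -17376 + (-176475 - (24 + 1)) = -17376 + (-176475 - 1*25) = -17376 + (-176475 - 25) = -17376 - 176500 = -193876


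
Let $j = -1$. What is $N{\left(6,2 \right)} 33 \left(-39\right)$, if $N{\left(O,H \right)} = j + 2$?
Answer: $-1287$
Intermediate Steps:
$N{\left(O,H \right)} = 1$ ($N{\left(O,H \right)} = -1 + 2 = 1$)
$N{\left(6,2 \right)} 33 \left(-39\right) = 1 \cdot 33 \left(-39\right) = 33 \left(-39\right) = -1287$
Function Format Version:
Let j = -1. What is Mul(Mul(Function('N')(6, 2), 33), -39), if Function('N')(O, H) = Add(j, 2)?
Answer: -1287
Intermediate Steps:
Function('N')(O, H) = 1 (Function('N')(O, H) = Add(-1, 2) = 1)
Mul(Mul(Function('N')(6, 2), 33), -39) = Mul(Mul(1, 33), -39) = Mul(33, -39) = -1287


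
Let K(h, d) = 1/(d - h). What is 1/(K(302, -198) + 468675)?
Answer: 500/234337499 ≈ 2.1337e-6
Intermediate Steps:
1/(K(302, -198) + 468675) = 1/(1/(-198 - 1*302) + 468675) = 1/(1/(-198 - 302) + 468675) = 1/(1/(-500) + 468675) = 1/(-1/500 + 468675) = 1/(234337499/500) = 500/234337499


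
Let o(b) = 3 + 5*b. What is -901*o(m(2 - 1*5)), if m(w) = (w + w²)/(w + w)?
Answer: 1802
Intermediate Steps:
m(w) = (w + w²)/(2*w) (m(w) = (w + w²)/((2*w)) = (w + w²)*(1/(2*w)) = (w + w²)/(2*w))
-901*o(m(2 - 1*5)) = -901*(3 + 5*(½ + (2 - 1*5)/2)) = -901*(3 + 5*(½ + (2 - 5)/2)) = -901*(3 + 5*(½ + (½)*(-3))) = -901*(3 + 5*(½ - 3/2)) = -901*(3 + 5*(-1)) = -901*(3 - 5) = -901*(-2) = 1802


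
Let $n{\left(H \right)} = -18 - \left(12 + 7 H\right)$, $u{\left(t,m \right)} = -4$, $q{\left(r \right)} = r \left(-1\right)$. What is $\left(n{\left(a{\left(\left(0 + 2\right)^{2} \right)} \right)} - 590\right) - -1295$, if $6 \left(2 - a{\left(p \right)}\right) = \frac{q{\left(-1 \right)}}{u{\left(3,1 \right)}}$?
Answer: $\frac{15857}{24} \approx 660.71$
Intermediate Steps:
$q{\left(r \right)} = - r$
$a{\left(p \right)} = \frac{49}{24}$ ($a{\left(p \right)} = 2 - \frac{\left(-1\right) \left(-1\right) \frac{1}{-4}}{6} = 2 - \frac{1 \left(- \frac{1}{4}\right)}{6} = 2 - - \frac{1}{24} = 2 + \frac{1}{24} = \frac{49}{24}$)
$n{\left(H \right)} = -30 - 7 H$ ($n{\left(H \right)} = -18 - \left(12 + 7 H\right) = -30 - 7 H$)
$\left(n{\left(a{\left(\left(0 + 2\right)^{2} \right)} \right)} - 590\right) - -1295 = \left(\left(-30 - \frac{343}{24}\right) - 590\right) - -1295 = \left(\left(-30 - \frac{343}{24}\right) - 590\right) + 1295 = \left(- \frac{1063}{24} - 590\right) + 1295 = - \frac{15223}{24} + 1295 = \frac{15857}{24}$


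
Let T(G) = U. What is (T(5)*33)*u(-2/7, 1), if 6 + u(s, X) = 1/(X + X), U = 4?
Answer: -726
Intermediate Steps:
T(G) = 4
u(s, X) = -6 + 1/(2*X) (u(s, X) = -6 + 1/(X + X) = -6 + 1/(2*X))
(T(5)*33)*u(-2/7, 1) = (4*33)*(-6 + (½)/1) = 132*(-6 + (½)*1) = 132*(-6 + ½) = 132*(-11/2) = -726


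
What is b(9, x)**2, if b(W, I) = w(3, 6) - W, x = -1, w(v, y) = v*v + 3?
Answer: 9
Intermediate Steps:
w(v, y) = 3 + v**2 (w(v, y) = v**2 + 3 = 3 + v**2)
b(W, I) = 12 - W (b(W, I) = (3 + 3**2) - W = (3 + 9) - W = 12 - W)
b(9, x)**2 = (12 - 1*9)**2 = (12 - 9)**2 = 3**2 = 9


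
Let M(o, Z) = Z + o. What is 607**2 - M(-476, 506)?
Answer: 368419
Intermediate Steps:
607**2 - M(-476, 506) = 607**2 - (506 - 476) = 368449 - 1*30 = 368449 - 30 = 368419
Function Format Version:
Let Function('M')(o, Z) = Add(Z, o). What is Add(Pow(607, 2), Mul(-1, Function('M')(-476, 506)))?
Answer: 368419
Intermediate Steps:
Add(Pow(607, 2), Mul(-1, Function('M')(-476, 506))) = Add(Pow(607, 2), Mul(-1, Add(506, -476))) = Add(368449, Mul(-1, 30)) = Add(368449, -30) = 368419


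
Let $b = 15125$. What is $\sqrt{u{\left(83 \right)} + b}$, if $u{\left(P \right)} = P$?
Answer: $2 \sqrt{3802} \approx 123.32$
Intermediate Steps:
$\sqrt{u{\left(83 \right)} + b} = \sqrt{83 + 15125} = \sqrt{15208} = 2 \sqrt{3802}$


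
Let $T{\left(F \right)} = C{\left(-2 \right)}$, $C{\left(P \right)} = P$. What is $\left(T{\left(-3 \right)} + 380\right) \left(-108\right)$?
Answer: $-40824$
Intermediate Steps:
$T{\left(F \right)} = -2$
$\left(T{\left(-3 \right)} + 380\right) \left(-108\right) = \left(-2 + 380\right) \left(-108\right) = 378 \left(-108\right) = -40824$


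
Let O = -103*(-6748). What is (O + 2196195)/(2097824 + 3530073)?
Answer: 2891239/5627897 ≈ 0.51373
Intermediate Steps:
O = 695044
(O + 2196195)/(2097824 + 3530073) = (695044 + 2196195)/(2097824 + 3530073) = 2891239/5627897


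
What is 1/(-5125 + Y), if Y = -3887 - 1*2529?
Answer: -1/11541 ≈ -8.6648e-5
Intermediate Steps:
Y = -6416 (Y = -3887 - 2529 = -6416)
1/(-5125 + Y) = 1/(-5125 - 6416) = 1/(-11541) = -1/11541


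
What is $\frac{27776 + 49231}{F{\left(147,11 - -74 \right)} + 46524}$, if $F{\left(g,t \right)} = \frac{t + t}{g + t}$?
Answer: $\frac{8932812}{5396869} \approx 1.6552$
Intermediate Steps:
$F{\left(g,t \right)} = \frac{2 t}{g + t}$
$\frac{27776 + 49231}{F{\left(147,11 - -74 \right)} + 46524} = \frac{27776 + 49231}{\frac{2 \left(11 - -74\right)}{147 + \left(11 - -74\right)} + 46524} = \frac{77007}{\frac{2 \left(11 + 74\right)}{147 + \left(11 + 74\right)} + 46524} = \frac{77007}{2 \cdot 85 \frac{1}{147 + 85} + 46524} = \frac{77007}{2 \cdot 85 \cdot \frac{1}{232} + 46524} = \frac{77007}{\frac{85}{116} + 46524} = \frac{77007}{\frac{5396869}{116}} = 77007 \cdot \frac{116}{5396869} = \frac{8932812}{5396869}$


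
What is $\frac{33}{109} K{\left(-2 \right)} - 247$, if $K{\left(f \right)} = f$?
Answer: $- \frac{26989}{109} \approx -247.61$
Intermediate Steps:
$\frac{33}{109} K{\left(-2 \right)} - 247 = \frac{33}{109} \left(-2\right) - 247 = - \frac{66}{109} - 247 = - \frac{26989}{109}$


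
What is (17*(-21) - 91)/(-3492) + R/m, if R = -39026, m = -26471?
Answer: 37034450/23109183 ≈ 1.6026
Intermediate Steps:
(17*(-21) - 91)/(-3492) + R/m = (17*(-21) - 91)/(-3492) - 39026/(-26471) = (-357 - 91)*(-1/3492) - 39026*(-1/26471) = -448*(-1/3492) + 39026/26471 = 112/873 + 39026/26471 = 37034450/23109183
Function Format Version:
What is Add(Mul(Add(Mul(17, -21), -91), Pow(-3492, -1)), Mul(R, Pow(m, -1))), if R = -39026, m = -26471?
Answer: Rational(37034450, 23109183) ≈ 1.6026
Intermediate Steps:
Add(Mul(Add(Mul(17, -21), -91), Pow(-3492, -1)), Mul(R, Pow(m, -1))) = Add(Mul(Add(Mul(17, -21), -91), Pow(-3492, -1)), Mul(-39026, Pow(-26471, -1))) = Add(Mul(Add(-357, -91), Rational(-1, 3492)), Mul(-39026, Rational(-1, 26471))) = Add(Mul(-448, Rational(-1, 3492)), Rational(39026, 26471)) = Add(Rational(112, 873), Rational(39026, 26471)) = Rational(37034450, 23109183)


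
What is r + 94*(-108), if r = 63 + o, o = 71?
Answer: -10018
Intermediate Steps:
r = 134 (r = 63 + 71 = 134)
r + 94*(-108) = 134 + 94*(-108) = 134 - 10152 = -10018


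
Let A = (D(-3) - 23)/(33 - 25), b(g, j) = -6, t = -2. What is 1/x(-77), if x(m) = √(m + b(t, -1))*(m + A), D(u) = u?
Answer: 4*I*√83/26643 ≈ 0.0013678*I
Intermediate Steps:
A = -13/4 (A = (-3 - 23)/(33 - 25) = -26/8 = -26*⅛ = -13/4 ≈ -3.2500)
x(m) = √(-6 + m)*(-13/4 + m) (x(m) = √(m - 6)*(m - 13/4) = √(-6 + m)*(-13/4 + m))
1/x(-77) = 1/(√(-6 - 77)*(-13/4 - 77)) = 1/(√(-83)*(-321/4)) = 1/((I*√83)*(-321/4)) = 1/(-321*I*√83/4) = 4*I*√83/26643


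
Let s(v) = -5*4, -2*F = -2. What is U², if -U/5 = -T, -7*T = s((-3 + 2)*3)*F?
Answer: 10000/49 ≈ 204.08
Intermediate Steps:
F = 1 (F = -½*(-2) = 1)
s(v) = -20
T = 20/7 (T = -(-20)/7 = -⅐*(-20) = 20/7 ≈ 2.8571)
U = 100/7 (U = -(-5)*20/7 = -5*(-20/7) = 100/7 ≈ 14.286)
U² = (100/7)² = 10000/49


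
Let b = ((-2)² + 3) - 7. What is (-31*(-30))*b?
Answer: 0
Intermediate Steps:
b = 0 (b = (4 + 3) - 7 = 7 - 7 = 0)
(-31*(-30))*b = -31*(-30)*0 = 930*0 = 0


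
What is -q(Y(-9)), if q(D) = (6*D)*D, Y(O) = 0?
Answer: 0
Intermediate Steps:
q(D) = 6*D²
-q(Y(-9)) = -6*0² = -6*0 = -1*0 = 0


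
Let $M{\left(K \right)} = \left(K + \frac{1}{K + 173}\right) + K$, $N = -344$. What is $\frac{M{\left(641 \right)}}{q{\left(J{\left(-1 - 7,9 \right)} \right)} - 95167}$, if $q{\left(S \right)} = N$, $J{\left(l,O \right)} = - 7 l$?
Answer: $- \frac{80273}{5980458} \approx -0.013423$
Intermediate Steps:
$q{\left(S \right)} = -344$
$M{\left(K \right)} = \frac{1}{173 + K} + 2 K$ ($M{\left(K \right)} = \left(K + \frac{1}{173 + K}\right) + K = \frac{1}{173 + K} + 2 K$)
$\frac{M{\left(641 \right)}}{q{\left(J{\left(-1 - 7,9 \right)} \right)} - 95167} = \frac{\frac{1}{173 + 641} \left(1 + 2 \cdot 641^{2} + 346 \cdot 641\right)}{-344 - 95167} = \frac{\frac{1}{814} \left(1 + 2 \cdot 410881 + 221786\right)}{-344 - 95167} = \frac{\frac{1}{814} \left(1 + 821762 + 221786\right)}{-95511} = \frac{1}{814} \cdot 1043549 \left(- \frac{1}{95511}\right) = \frac{1043549}{814} \left(- \frac{1}{95511}\right) = - \frac{80273}{5980458}$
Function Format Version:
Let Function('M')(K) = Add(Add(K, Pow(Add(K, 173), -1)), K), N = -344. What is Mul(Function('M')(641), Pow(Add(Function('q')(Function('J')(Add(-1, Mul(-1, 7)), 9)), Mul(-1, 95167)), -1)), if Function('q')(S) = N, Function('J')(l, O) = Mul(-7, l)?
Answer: Rational(-80273, 5980458) ≈ -0.013423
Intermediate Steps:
Function('q')(S) = -344
Function('M')(K) = Add(Pow(Add(173, K), -1), Mul(2, K)) (Function('M')(K) = Add(Add(K, Pow(Add(173, K), -1)), K) = Add(Pow(Add(173, K), -1), Mul(2, K)))
Mul(Function('M')(641), Pow(Add(Function('q')(Function('J')(Add(-1, Mul(-1, 7)), 9)), Mul(-1, 95167)), -1)) = Mul(Mul(Pow(Add(173, 641), -1), Add(1, Mul(2, Pow(641, 2)), Mul(346, 641))), Pow(Add(-344, Mul(-1, 95167)), -1)) = Mul(Mul(Pow(814, -1), Add(1, Mul(2, 410881), 221786)), Pow(Add(-344, -95167), -1)) = Mul(Mul(Rational(1, 814), Add(1, 821762, 221786)), Pow(-95511, -1)) = Mul(Mul(Rational(1, 814), 1043549), Rational(-1, 95511)) = Mul(Rational(1043549, 814), Rational(-1, 95511)) = Rational(-80273, 5980458)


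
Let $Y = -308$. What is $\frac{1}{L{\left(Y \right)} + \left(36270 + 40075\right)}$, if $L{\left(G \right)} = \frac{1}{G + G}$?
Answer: $\frac{616}{47028519} \approx 1.3098 \cdot 10^{-5}$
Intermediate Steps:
$L{\left(G \right)} = \frac{1}{2 G}$
$\frac{1}{L{\left(Y \right)} + \left(36270 + 40075\right)} = \frac{1}{\frac{1}{2 \left(-308\right)} + \left(36270 + 40075\right)} = \frac{1}{\frac{1}{2} \left(- \frac{1}{308}\right) + 76345} = \frac{1}{- \frac{1}{616} + 76345} = \frac{1}{\frac{47028519}{616}} = \frac{616}{47028519}$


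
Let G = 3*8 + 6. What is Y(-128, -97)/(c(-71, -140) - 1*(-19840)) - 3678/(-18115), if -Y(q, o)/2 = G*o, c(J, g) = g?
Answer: 1778859/3568655 ≈ 0.49847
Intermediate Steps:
G = 30 (G = 24 + 6 = 30)
Y(q, o) = -60*o
Y(-128, -97)/(c(-71, -140) - 1*(-19840)) - 3678/(-18115) = (-60*(-97))/(-140 - 1*(-19840)) - 3678/(-18115) = 5820/(-140 + 19840) - 3678*(-1/18115) = 5820/19700 + 3678/18115 = 5820*(1/19700) + 3678/18115 = 291/985 + 3678/18115 = 1778859/3568655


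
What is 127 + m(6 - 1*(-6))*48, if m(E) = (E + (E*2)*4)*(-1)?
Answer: -5057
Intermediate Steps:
m(E) = -9*E (m(E) = (E + (2*E)*4)*(-1) = (E + 8*E)*(-1) = (9*E)*(-1) = -9*E)
127 + m(6 - 1*(-6))*48 = 127 - 9*(6 - 1*(-6))*48 = 127 - 9*(6 + 6)*48 = 127 - 9*12*48 = 127 - 108*48 = 127 - 5184 = -5057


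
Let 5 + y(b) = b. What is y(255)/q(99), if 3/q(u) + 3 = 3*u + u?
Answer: 32750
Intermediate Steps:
y(b) = -5 + b
q(u) = 3/(-3 + 4*u) (q(u) = 3/(-3 + (3*u + u)) = 3/(-3 + 4*u))
y(255)/q(99) = (-5 + 255)/((3/(-3 + 4*99))) = 250/((3/(-3 + 396))) = 250/((3/393)) = 250/((3*(1/393))) = 250/(1/131) = 250*131 = 32750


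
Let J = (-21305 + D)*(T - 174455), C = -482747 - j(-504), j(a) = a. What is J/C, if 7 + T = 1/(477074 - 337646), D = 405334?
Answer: 9341462311984315/67238177004 ≈ 1.3893e+5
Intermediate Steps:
T = -975995/139428 (T = -7 + 1/(477074 - 337646) = -7 + 1/139428 = -975995/139428 ≈ -7.0000)
C = -482243 (C = -482747 - 1*(-504) = -482747 + 504 = -482243)
J = -9341462311984315/139428 (J = (-21305 + 405334)*(-975995/139428 - 174455) = 384029*(-24324887735/139428) = -9341462311984315/139428 ≈ -6.6998e+10)
J/C = -9341462311984315/139428/(-482243) = -9341462311984315/139428*(-1/482243) = 9341462311984315/67238177004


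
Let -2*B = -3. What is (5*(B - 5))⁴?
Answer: 1500625/16 ≈ 93789.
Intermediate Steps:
B = 3/2 (B = -½*(-3) = 3/2 ≈ 1.5000)
(5*(B - 5))⁴ = (5*(3/2 - 5))⁴ = (5*(-7/2))⁴ = (-35/2)⁴ = 1500625/16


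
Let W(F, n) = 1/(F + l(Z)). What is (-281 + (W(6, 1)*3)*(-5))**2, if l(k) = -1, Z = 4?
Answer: 80656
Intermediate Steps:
W(F, n) = 1/(-1 + F) (W(F, n) = 1/(F - 1) = 1/(-1 + F))
(-281 + (W(6, 1)*3)*(-5))**2 = (-281 + (3/(-1 + 6))*(-5))**2 = (-281 + (3/5)*(-5))**2 = (-281 - 3)**2 = (-284)**2 = 80656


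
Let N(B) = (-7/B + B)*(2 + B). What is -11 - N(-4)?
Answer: -31/2 ≈ -15.500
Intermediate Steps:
N(B) = (2 + B)*(B - 7/B) (N(B) = (B - 7/B)*(2 + B) = (2 + B)*(B - 7/B))
-11 - N(-4) = -11 - (-7 + (-4)**2 - 14/(-4) + 2*(-4)) = -11 - (-7 + 16 - 14*(-1/4) - 8) = -11 - (-7 + 16 + 7/2 - 8) = -11 - 1*9/2 = -11 - 9/2 = -31/2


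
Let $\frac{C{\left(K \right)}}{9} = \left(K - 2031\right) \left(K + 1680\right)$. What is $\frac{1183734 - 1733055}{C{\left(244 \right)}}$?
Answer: $\frac{183107}{10314564} \approx 0.017752$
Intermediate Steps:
$C{\left(K \right)} = 9 \left(-2031 + K\right) \left(1680 + K\right)$ ($C{\left(K \right)} = 9 \left(K - 2031\right) \left(K + 1680\right) = 9 \left(-2031 + K\right) \left(1680 + K\right)$)
$\frac{1183734 - 1733055}{C{\left(244 \right)}} = \frac{1183734 - 1733055}{-30708720 - 770796 + 9 \cdot 244^{2}} = - \frac{549321}{-30708720 - 770796 + 9 \cdot 59536} = - \frac{549321}{-30708720 - 770796 + 535824} = - \frac{549321}{-30943692} = \left(-549321\right) \left(- \frac{1}{30943692}\right) = \frac{183107}{10314564}$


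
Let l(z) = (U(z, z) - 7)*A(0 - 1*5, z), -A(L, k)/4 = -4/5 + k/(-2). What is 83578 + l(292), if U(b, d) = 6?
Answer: 414954/5 ≈ 82991.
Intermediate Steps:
A(L, k) = 16/5 + 2*k (A(L, k) = -4*(-4/5 + k/(-2)) = -4*(-4*⅕ + k*(-½)) = -4*(-⅘ - k/2) = 16/5 + 2*k)
l(z) = -16/5 - 2*z (l(z) = (6 - 7)*(16/5 + 2*z) = -(16/5 + 2*z) = -16/5 - 2*z)
83578 + l(292) = 83578 + (-16/5 - 2*292) = 83578 + (-16/5 - 584) = 83578 - 2936/5 = 414954/5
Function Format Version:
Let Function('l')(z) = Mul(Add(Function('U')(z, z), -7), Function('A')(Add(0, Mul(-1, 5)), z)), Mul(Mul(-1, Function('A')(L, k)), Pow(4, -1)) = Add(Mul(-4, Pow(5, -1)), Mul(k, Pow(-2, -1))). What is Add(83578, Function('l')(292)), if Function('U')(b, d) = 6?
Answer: Rational(414954, 5) ≈ 82991.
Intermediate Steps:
Function('A')(L, k) = Add(Rational(16, 5), Mul(2, k)) (Function('A')(L, k) = Mul(-4, Add(Mul(-4, Pow(5, -1)), Mul(k, Pow(-2, -1)))) = Mul(-4, Add(Mul(-4, Rational(1, 5)), Mul(k, Rational(-1, 2)))) = Mul(-4, Add(Rational(-4, 5), Mul(Rational(-1, 2), k))) = Add(Rational(16, 5), Mul(2, k)))
Function('l')(z) = Add(Rational(-16, 5), Mul(-2, z)) (Function('l')(z) = Mul(Add(6, -7), Add(Rational(16, 5), Mul(2, z))) = Mul(-1, Add(Rational(16, 5), Mul(2, z))) = Add(Rational(-16, 5), Mul(-2, z)))
Add(83578, Function('l')(292)) = Add(83578, Add(Rational(-16, 5), Mul(-2, 292))) = Add(83578, Add(Rational(-16, 5), -584)) = Add(83578, Rational(-2936, 5)) = Rational(414954, 5)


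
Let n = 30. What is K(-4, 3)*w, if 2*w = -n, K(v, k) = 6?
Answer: -90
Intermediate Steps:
w = -15 (w = (-1*30)/2 = (½)*(-30) = -15)
K(-4, 3)*w = 6*(-15) = -90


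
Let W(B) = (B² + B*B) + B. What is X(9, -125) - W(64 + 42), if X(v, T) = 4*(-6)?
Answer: -22602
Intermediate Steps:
X(v, T) = -24
W(B) = B + 2*B² (W(B) = (B² + B²) + B = 2*B² + B = B + 2*B²)
X(9, -125) - W(64 + 42) = -24 - (64 + 42)*(1 + 2*(64 + 42)) = -24 - 106*(1 + 2*106) = -24 - 106*(1 + 212) = -24 - 106*213 = -24 - 1*22578 = -24 - 22578 = -22602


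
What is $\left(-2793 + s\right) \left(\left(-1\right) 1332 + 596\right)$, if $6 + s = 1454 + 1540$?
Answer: $-143520$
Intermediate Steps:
$s = 2988$ ($s = -6 + \left(1454 + 1540\right) = -6 + 2994 = 2988$)
$\left(-2793 + s\right) \left(\left(-1\right) 1332 + 596\right) = \left(-2793 + 2988\right) \left(\left(-1\right) 1332 + 596\right) = 195 \left(-1332 + 596\right) = 195 \left(-736\right) = -143520$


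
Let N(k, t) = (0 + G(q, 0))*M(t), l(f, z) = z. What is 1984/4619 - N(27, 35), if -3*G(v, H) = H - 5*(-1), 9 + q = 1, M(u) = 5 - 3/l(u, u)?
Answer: 26972/3129 ≈ 8.6200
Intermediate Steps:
M(u) = 5 - 3/u
q = -8 (q = -9 + 1 = -8)
G(v, H) = -5/3 - H/3 (G(v, H) = -(H - 5*(-1))/3 = -(H + 5)/3 = -(5 + H)/3 = -5/3 - H/3)
N(k, t) = -25/3 + 5/t (N(k, t) = (0 + (-5/3 - ⅓*0))*(5 - 3/t) = (0 + (-5/3 + 0))*(5 - 3/t) = (0 - 5/3)*(5 - 3/t) = -5*(5 - 3/t)/3 = -25/3 + 5/t)
1984/4619 - N(27, 35) = 1984/4619 - (-25/3 + 5/35) = 1984*(1/4619) - (-25/3 + 5*(1/35)) = 64/149 - (-25/3 + ⅐) = 64/149 - 1*(-172/21) = 64/149 + 172/21 = 26972/3129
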